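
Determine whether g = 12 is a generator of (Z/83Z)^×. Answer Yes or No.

No

φ(83) = 83 − 1 = 82 = 2 · 41.
12 is a primitive root mod 83 iff 12^(φ(83)/q) ≢ 1 for every prime q | φ(83), i.e. q ∈ {2, 41}.
12^41 ≡ 1 (mod 83)  [q = 2: ≡ 1 ✗]
12^2 ≡ 61 (mod 83)  [q = 41: ≢ 1 ✓]
12^41 ≡ 1 shows ord(12) | 41, strictly less than φ(83); not a primitive root.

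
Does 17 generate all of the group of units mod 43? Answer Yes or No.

φ(43) = 43 − 1 = 42 = 2 · 3 · 7.
Test 17^(42/q) mod 43 for each prime factor q of 42:
17^21 ≡ 1 (mod 43)  [q = 2: ≡ 1 ✗]
17^14 ≡ 6 (mod 43)  [q = 3: ≢ 1 ✓]
17^6 ≡ 35 (mod 43)  [q = 7: ≢ 1 ✓]
Since 17^21 ≡ 1, the order of 17 divides 21 < 42, so 17 is not a primitive root.

No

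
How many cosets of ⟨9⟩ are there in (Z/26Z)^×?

By Lagrange's theorem, ord_26(9) divides φ(26) = φ(2)·φ(13) = 1·12 = 12 = 2^2 · 3.
Divisors of 12: 1, 2, 3, 4, 6, 12.
Compute 9^d (mod 26) for the divisors d until we hit 1:
9^1 ≡ 9 (mod 26)
9^2 ≡ 3 (mod 26)
9^3 ≡ 1 (mod 26) ✓
So ord_26(9) = 3, hence |⟨9⟩| = 3.
The index is φ(26) / ord(9) = 12 / 3 = 4.

4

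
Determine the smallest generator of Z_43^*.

3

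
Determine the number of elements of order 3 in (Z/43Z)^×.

2

φ(43) = 43 − 1 = 42 = 2 · 3 · 7.
Since (Z/43Z)^× is cyclic of order 42, the number of elements of order d is φ(d) when d | 42 and 0 otherwise.
3 | 42, and φ(3) = 3 − 1 = 2.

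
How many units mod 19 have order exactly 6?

2

φ(19) = 19 − 1 = 18 = 2 · 3^2.
In a cyclic group of order 18, there are φ(d) elements of order d for each divisor d of 18, and zero for non-divisors.
6 = 2 · 3 divides 18, and φ(6) = 2.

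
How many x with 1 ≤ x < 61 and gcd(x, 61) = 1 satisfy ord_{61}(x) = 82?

0

φ(61) = 61 − 1 = 60 = 2^2 · 3 · 5.
Since (Z/61Z)^× is cyclic of order 60, the number of elements of order d is φ(d) when d | 60 and 0 otherwise.
82 does not divide 60, so no element of (Z/61Z)^× has order 82.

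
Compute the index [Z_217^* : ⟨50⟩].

12

ord(50) | φ(217) = φ(7·31) = (7−1)·(31−1) = 6·30 = 180 = 2^2 · 3^2 · 5.
Divisors of 180: 1, 2, 3, 4, 5, 6, 9, 10, 12, 15, 18, 20, 30, 36, 45, 60, 90, 180.
Compute 50^d (mod 217) for the divisors d until we hit 1:
50^1 ≡ 50 (mod 217)
50^2 ≡ 113 (mod 217)
50^3 ≡ 8 (mod 217)
50^4 ≡ 183 (mod 217)
50^5 ≡ 36 (mod 217)
50^6 ≡ 64 (mod 217)
50^9 ≡ 78 (mod 217)
50^10 ≡ 211 (mod 217)
50^12 ≡ 190 (mod 217)
50^15 ≡ 1 (mod 217) ✓
Thus |⟨50⟩| = ord(50) = 15.
[(Z/217Z)^× : ⟨50⟩] = 180/15 = 12.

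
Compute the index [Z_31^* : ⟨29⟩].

ord(29) | φ(31) = 31 − 1 = 30 = 2 · 3 · 5.
Divisors of 30: 1, 2, 3, 5, 6, 10, 15, 30.
Check 29^d mod 31 for each divisor in increasing order:
29^1 ≡ 29 (mod 31)
29^2 ≡ 4 (mod 31)
29^3 ≡ 23 (mod 31)
29^5 ≡ 30 (mod 31)
29^6 ≡ 2 (mod 31)
29^10 ≡ 1 (mod 31) ✓
So ord_31(29) = 10, hence |⟨29⟩| = 10.
Index = |(Z/31Z)^×| / |⟨29⟩| = 30 / 10 = 3.

3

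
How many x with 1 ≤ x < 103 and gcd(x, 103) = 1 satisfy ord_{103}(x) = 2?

1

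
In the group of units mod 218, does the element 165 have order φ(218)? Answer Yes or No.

φ(218) = φ(2)·φ(109) = 1·108 = 108 = 2^2 · 3^3.
Test 165^(108/q) mod 218 for each prime factor q of 108:
165^54 ≡ 217 (mod 218)  [q = 2: ≢ 1 ✓]
165^36 ≡ 63 (mod 218)  [q = 3: ≢ 1 ✓]
None equal 1, so ord_218(165) = 108: 165 is a primitive root.

Yes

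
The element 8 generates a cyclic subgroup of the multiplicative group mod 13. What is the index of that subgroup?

By Lagrange's theorem, ord_13(8) divides φ(13) = 13 − 1 = 12 = 2^2 · 3.
Divisors of 12: 1, 2, 3, 4, 6, 12.
Compute 8^d (mod 13) for the divisors d until we hit 1:
8^1 ≡ 8
8^2 ≡ 12
8^3 ≡ 5
8^4 ≡ 1
The order of 8 is 4, so the subgroup it generates has 4 elements.
The index is φ(13) / ord(8) = 12 / 4 = 3.

3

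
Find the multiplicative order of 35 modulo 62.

5

ord(35) | φ(62) = φ(2)·φ(31) = 1·30 = 30 = 2 · 3 · 5.
Divisors of 30: 1, 2, 3, 5, 6, 10, 15, 30.
Evaluate successive powers at the divisors of 30:
35^1 ≡ 35 (mod 62)
35^2 ≡ 47 (mod 62)
35^3 ≡ 33 (mod 62)
35^5 ≡ 1 (mod 62) ✓
The smallest such exponent is 5, so the order of 35 is 5.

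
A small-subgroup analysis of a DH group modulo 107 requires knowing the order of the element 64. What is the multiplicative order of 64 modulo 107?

ord(64) | φ(107) = 107 − 1 = 106 = 2 · 53.
Divisors of 106: 1, 2, 53, 106.
Compute 64^d (mod 107) for the divisors d until we hit 1:
64^1 ≡ 64 (mod 107)
64^2 ≡ 30 (mod 107)
64^53 ≡ 1 (mod 107) ✓
So ord_107(64) = 53.

53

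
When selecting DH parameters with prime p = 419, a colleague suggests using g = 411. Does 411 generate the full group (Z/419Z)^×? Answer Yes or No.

No

φ(419) = 419 − 1 = 418 = 2 · 11 · 19.
411 is a primitive root mod 419 iff 411^(φ(419)/q) ≢ 1 for every prime q | φ(419), i.e. q ∈ {2, 11, 19}.
411^209 ≡ 1 (mod 419)  [q = 2: ≡ 1 ✗]
411^38 ≡ 129 (mod 419)  [q = 11: ≢ 1 ✓]
411^22 ≡ 379 (mod 419)  [q = 19: ≢ 1 ✓]
411^209 ≡ 1 shows ord(411) | 209, strictly less than φ(419); not a primitive root.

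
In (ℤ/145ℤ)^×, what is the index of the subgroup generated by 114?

4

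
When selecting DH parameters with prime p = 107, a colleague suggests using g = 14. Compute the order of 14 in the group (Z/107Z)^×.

By Lagrange's theorem, ord_107(14) divides φ(107) = 107 − 1 = 106 = 2 · 53.
Divisors of 106: 1, 2, 53, 106.
Check 14^d mod 107 for each divisor in increasing order:
14^1 ≡ 14 (mod 107)
14^2 ≡ 89 (mod 107)
14^53 ≡ 1 (mod 107) ✓
The smallest such exponent is 53, so the order of 14 is 53.

53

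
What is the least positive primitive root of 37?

2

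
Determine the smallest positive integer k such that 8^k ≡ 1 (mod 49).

The order of 8 must divide φ(49) = φ(7^2) = 7·(7−1) = 42 = 2 · 3 · 7.
Divisors of 42: 1, 2, 3, 6, 7, 14, 21, 42.
Compute 8^d (mod 49) for the divisors d until we hit 1:
8^1 ≡ 8 (mod 49)
8^2 ≡ 15 (mod 49)
8^3 ≡ 22 (mod 49)
8^6 ≡ 43 (mod 49)
8^7 ≡ 1 (mod 49) ✓
Therefore the multiplicative order of 8 modulo 49 is 7.

7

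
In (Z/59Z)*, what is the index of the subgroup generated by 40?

By Lagrange's theorem, ord_59(40) divides φ(59) = 59 − 1 = 58 = 2 · 29.
Divisors of 58: 1, 2, 29, 58.
Compute 40^d (mod 59) for the divisors d until we hit 1:
40^1 ≡ 40 (mod 59)
40^2 ≡ 7 (mod 59)
40^29 ≡ 58 (mod 59)
40^58 ≡ 1 (mod 59) ✓
Thus |⟨40⟩| = ord(40) = 58.
The index is φ(59) / ord(40) = 58 / 58 = 1.

1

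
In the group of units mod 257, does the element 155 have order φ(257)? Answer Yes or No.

φ(257) = 257 − 1 = 256 = 2^8.
An element g generates (Z/257Z)^× iff g^(256/q) ≢ 1 (mod 257) for each prime q ∈ {2}.
155^128 ≡ 256 (mod 257)  [q = 2: ≢ 1 ✓]
All checks pass, so 155 has order 256 and is a primitive root modulo 257.

Yes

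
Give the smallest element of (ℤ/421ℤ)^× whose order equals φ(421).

φ(421) = 421 − 1 = 420 = 2^2 · 3 · 5 · 7.
g is a primitive root iff g^(420/q) ≢ 1 (mod 421) for each prime q ∈ {2, 3, 5, 7}.
g = 2: 2^210 ≡ 420; 2^140 ≡ 400; 2^84 ≡ 279; 2^60 ≡ 370 — none is 1, so 2 is a primitive root.
The smallest primitive root modulo 421 is 2.

2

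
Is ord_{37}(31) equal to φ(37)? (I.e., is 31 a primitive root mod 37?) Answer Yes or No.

φ(37) = 37 − 1 = 36 = 2^2 · 3^2.
It suffices to check that the order of 31 is not a proper divisor of 36: compute 31^(36/q) for q ∈ {2, 3}.
31^18 ≡ 36 (mod 37)  [q = 2: ≢ 1 ✓]
31^12 ≡ 1 (mod 37)  [q = 3: ≡ 1 ✗]
Since 31^12 ≡ 1, the order of 31 divides 12 < 36, so 31 is not a primitive root.

No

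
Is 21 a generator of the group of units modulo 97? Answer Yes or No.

φ(97) = 97 − 1 = 96 = 2^5 · 3.
It suffices to check that the order of 21 is not a proper divisor of 96: compute 21^(96/q) for q ∈ {2, 3}.
21^48 ≡ 96 (mod 97)  [q = 2: ≢ 1 ✓]
21^32 ≡ 61 (mod 97)  [q = 3: ≢ 1 ✓]
All checks pass, so 21 has order 96 and is a primitive root modulo 97.

Yes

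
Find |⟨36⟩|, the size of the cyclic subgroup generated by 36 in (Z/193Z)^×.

48

Since 36 ∈ (Z/193Z)^×, its order divides φ(193) = 193 − 1 = 192 = 2^6 · 3.
Divisors of 192: 1, 2, 3, 4, 6, 8, 12, 16, 24, 32, 48, 64, 96, 192.
Evaluate successive powers at the divisors of 192:
36^1 ≡ 36 (mod 193)
36^2 ≡ 138 (mod 193)
36^3 ≡ 143 (mod 193)
36^4 ≡ 130 (mod 193)
36^6 ≡ 184 (mod 193)
36^8 ≡ 109 (mod 193)
36^12 ≡ 81 (mod 193)
36^16 ≡ 108 (mod 193)
36^24 ≡ 192 (mod 193)
36^32 ≡ 84 (mod 193)
36^48 ≡ 1 (mod 193) ✓
Hence ord(36) = 48.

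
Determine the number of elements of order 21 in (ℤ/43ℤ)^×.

φ(43) = 43 − 1 = 42 = 2 · 3 · 7.
(Z/43Z)^× is cyclic (|G| = 42); a cyclic group of order m has exactly φ(d) elements of each order d | m, and none otherwise.
21 = 3 · 7 divides 42, and φ(21) = 12.

12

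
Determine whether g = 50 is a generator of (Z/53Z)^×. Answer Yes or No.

φ(53) = 53 − 1 = 52 = 2^2 · 13.
It suffices to check that the order of 50 is not a proper divisor of 52: compute 50^(52/q) for q ∈ {2, 13}.
50^26 ≡ 52 (mod 53)  [q = 2: ≢ 1 ✓]
50^4 ≡ 28 (mod 53)  [q = 13: ≢ 1 ✓]
Every test exponent gives a nontrivial residue, hence 50 generates the full group.

Yes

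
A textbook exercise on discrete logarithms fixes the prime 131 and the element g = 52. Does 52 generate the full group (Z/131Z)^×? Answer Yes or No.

φ(131) = 131 − 1 = 130 = 2 · 5 · 13.
An element g generates (Z/131Z)^× iff g^(130/q) ≢ 1 (mod 131) for each prime q ∈ {2, 5, 13}.
52^65 ≡ 1 (mod 131)  [q = 2: ≡ 1 ✗]
52^26 ≡ 1 (mod 131)  [q = 5: ≡ 1 ✗]
52^10 ≡ 99 (mod 131)  [q = 13: ≢ 1 ✓]
The check at q = 2 fails, so 52 generates a proper subgroup.

No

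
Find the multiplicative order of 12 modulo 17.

16

Since 12 ∈ (Z/17Z)^×, its order divides φ(17) = 17 − 1 = 16 = 2^4.
Divisors of 16: 1, 2, 4, 8, 16.
Evaluate successive powers at the divisors of 16:
12^1 ≡ 12
12^2 ≡ 8
12^4 ≡ 13
12^8 ≡ 16
12^16 ≡ 1
The smallest such exponent is 16, so the order of 12 is 16.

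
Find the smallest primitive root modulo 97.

5

φ(97) = 97 − 1 = 96 = 2^5 · 3.
g is a primitive root iff g^(96/q) ≢ 1 (mod 97) for each prime q ∈ {2, 3}.
g = 2: 2^48 ≡ 1 — hits 1, so not a primitive root.
g = 3: 3^48 ≡ 1 — hits 1, so not a primitive root.
g = 4: 4^48 ≡ 1 — hits 1, so not a primitive root.
g = 5: 5^48 ≡ 96; 5^32 ≡ 35 — none is 1, so 5 is a primitive root.
So 5 is the smallest generator of (Z/97Z)^×.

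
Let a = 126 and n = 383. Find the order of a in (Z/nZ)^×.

191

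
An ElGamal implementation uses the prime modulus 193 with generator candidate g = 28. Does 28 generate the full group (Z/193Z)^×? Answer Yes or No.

φ(193) = 193 − 1 = 192 = 2^6 · 3.
28 is a primitive root mod 193 iff 28^(φ(193)/q) ≢ 1 for every prime q | φ(193), i.e. q ∈ {2, 3}.
28^96 ≡ 1 (mod 193)  [q = 2: ≡ 1 ✗]
28^64 ≡ 84 (mod 193)  [q = 3: ≢ 1 ✓]
The check at q = 2 fails, so 28 generates a proper subgroup.

No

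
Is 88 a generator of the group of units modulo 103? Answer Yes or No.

φ(103) = 103 − 1 = 102 = 2 · 3 · 17.
Test 88^(102/q) mod 103 for each prime factor q of 102:
88^51 ≡ 102 (mod 103)  [q = 2: ≢ 1 ✓]
88^34 ≡ 56 (mod 103)  [q = 3: ≢ 1 ✓]
88^6 ≡ 61 (mod 103)  [q = 17: ≢ 1 ✓]
Every test exponent gives a nontrivial residue, hence 88 generates the full group.

Yes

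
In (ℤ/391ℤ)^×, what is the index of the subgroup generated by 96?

The order of 96 must divide φ(391) = φ(17·23) = (17−1)·(23−1) = 16·22 = 352 = 2^5 · 11.
Divisors of 352: 1, 2, 4, 8, 11, 16, 22, 32, 44, 88, 176, 352.
Test each divisor d:
96^1 ≡ 96
96^2 ≡ 223
96^4 ≡ 72
96^8 ≡ 101
96^11 ≡ 369
96^16 ≡ 35
96^22 ≡ 93
96^32 ≡ 52
96^44 ≡ 47
96^88 ≡ 254
96^176 ≡ 1
The order of 96 is 176, so the subgroup it generates has 176 elements.
[(Z/391Z)^× : ⟨96⟩] = 352/176 = 2.

2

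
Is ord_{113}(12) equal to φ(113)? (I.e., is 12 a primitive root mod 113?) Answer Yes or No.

Yes

φ(113) = 113 − 1 = 112 = 2^4 · 7.
Test 12^(112/q) mod 113 for each prime factor q of 112:
12^56 ≡ 112 (mod 113)  [q = 2: ≢ 1 ✓]
12^16 ≡ 106 (mod 113)  [q = 7: ≢ 1 ✓]
Every test exponent gives a nontrivial residue, hence 12 generates the full group.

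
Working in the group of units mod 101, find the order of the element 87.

5

The order of 87 must divide φ(101) = 101 − 1 = 100 = 2^2 · 5^2.
Divisors of 100: 1, 2, 4, 5, 10, 20, 25, 50, 100.
Test each divisor d:
87^1 ≡ 87
87^2 ≡ 95
87^4 ≡ 36
87^5 ≡ 1
Hence ord(87) = 5.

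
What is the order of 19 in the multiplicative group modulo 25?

10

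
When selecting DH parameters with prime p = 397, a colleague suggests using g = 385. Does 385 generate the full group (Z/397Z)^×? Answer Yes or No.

φ(397) = 397 − 1 = 396 = 2^2 · 3^2 · 11.
An element g generates (Z/397Z)^× iff g^(396/q) ≢ 1 (mod 397) for each prime q ∈ {2, 3, 11}.
385^198 ≡ 1 (mod 397)  [q = 2: ≡ 1 ✗]
385^132 ≡ 34 (mod 397)  [q = 3: ≢ 1 ✓]
385^36 ≡ 393 (mod 397)  [q = 11: ≢ 1 ✓]
Since 385^198 ≡ 1, the order of 385 divides 198 < 396, so 385 is not a primitive root.

No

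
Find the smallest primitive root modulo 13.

φ(13) = 13 − 1 = 12 = 2^2 · 3.
Test candidates g = 2, 3, … against the prime factors q ∈ {2, 3} of φ(13): g is a generator iff g^(12/q) ≢ 1 for every such q.
g = 2: 2^6 ≡ 12; 2^4 ≡ 3 — none is 1, so 2 is a primitive root.
Hence the least primitive root of 13 is 2.

2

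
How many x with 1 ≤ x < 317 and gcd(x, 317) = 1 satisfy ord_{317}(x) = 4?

φ(317) = 317 − 1 = 316 = 2^2 · 79.
Since (Z/317Z)^× is cyclic of order 316, the number of elements of order d is φ(d) when d | 316 and 0 otherwise.
4 = 2^2 divides 316, and φ(4) = 2.

2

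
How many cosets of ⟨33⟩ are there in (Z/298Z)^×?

4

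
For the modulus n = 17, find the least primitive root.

φ(17) = 17 − 1 = 16 = 2^4.
Test candidates g = 2, 3, … against the prime factors q ∈ {2} of φ(17): g is a generator iff g^(16/q) ≢ 1 for every such q.
g = 2: 2^8 ≡ 1 — hits 1, so not a primitive root.
g = 3: 3^8 ≡ 16 — none is 1, so 3 is a primitive root.
Hence the least primitive root of 17 is 3.

3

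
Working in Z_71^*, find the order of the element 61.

70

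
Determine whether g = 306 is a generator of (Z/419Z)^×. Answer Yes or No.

No

φ(419) = 419 − 1 = 418 = 2 · 11 · 19.
An element g generates (Z/419Z)^× iff g^(418/q) ≢ 1 (mod 419) for each prime q ∈ {2, 11, 19}.
306^209 ≡ 1 (mod 419)  [q = 2: ≡ 1 ✗]
306^38 ≡ 1 (mod 419)  [q = 11: ≡ 1 ✗]
306^22 ≡ 139 (mod 419)  [q = 19: ≢ 1 ✓]
306^209 ≡ 1 shows ord(306) | 209, strictly less than φ(419); not a primitive root.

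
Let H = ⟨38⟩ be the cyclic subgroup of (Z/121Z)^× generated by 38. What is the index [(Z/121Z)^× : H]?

2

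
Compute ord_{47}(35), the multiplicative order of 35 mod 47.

46

The order of 35 must divide φ(47) = 47 − 1 = 46 = 2 · 23.
Divisors of 46: 1, 2, 23, 46.
Evaluate successive powers at the divisors of 46:
35^1 ≡ 35 (mod 47)
35^2 ≡ 3 (mod 47)
35^23 ≡ 46 (mod 47)
35^46 ≡ 1 (mod 47) ✓
Hence ord(35) = 46.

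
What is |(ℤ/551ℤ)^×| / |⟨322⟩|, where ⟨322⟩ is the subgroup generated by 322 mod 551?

18

Since 322 ∈ (Z/551Z)^×, its order divides φ(551) = φ(19·29) = (19−1)·(29−1) = 18·28 = 504 = 2^3 · 3^2 · 7.
Divisors of 504: 1, 2, 3, 4, 6, 7, 8, 9, 12, 14, 18, 21, 24, 28, 36, 42, 56, 63, 72, 84, 126, 168, 252, 504.
Check 322^d mod 551 for each divisor in increasing order:
322^1 ≡ 322 (mod 551)
322^2 ≡ 96 (mod 551)
322^3 ≡ 56 (mod 551)
322^4 ≡ 400 (mod 551)
322^6 ≡ 381 (mod 551)
322^7 ≡ 360 (mod 551)
322^8 ≡ 210 (mod 551)
322^9 ≡ 398 (mod 551)
322^12 ≡ 248 (mod 551)
322^14 ≡ 115 (mod 551)
322^18 ≡ 267 (mod 551)
322^21 ≡ 75 (mod 551)
322^24 ≡ 343 (mod 551)
322^28 ≡ 1 (mod 551) ✓
Thus |⟨322⟩| = ord(322) = 28.
[(Z/551Z)^× : ⟨322⟩] = 504/28 = 18.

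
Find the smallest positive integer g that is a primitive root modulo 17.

3

φ(17) = 17 − 1 = 16 = 2^4.
g is a primitive root iff g^(16/q) ≢ 1 (mod 17) for each prime q ∈ {2}.
g = 2: 2^8 ≡ 1 — hits 1, so not a primitive root.
g = 3: 3^8 ≡ 16 — none is 1, so 3 is a primitive root.
The smallest primitive root modulo 17 is 3.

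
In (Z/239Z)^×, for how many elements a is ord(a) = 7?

6

φ(239) = 239 − 1 = 238 = 2 · 7 · 17.
(Z/239Z)^× is cyclic (|G| = 238); a cyclic group of order m has exactly φ(d) elements of each order d | m, and none otherwise.
7 | 238, and φ(7) = 7 − 1 = 6.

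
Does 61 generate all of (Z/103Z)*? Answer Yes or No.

No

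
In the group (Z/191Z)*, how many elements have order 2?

φ(191) = 191 − 1 = 190 = 2 · 5 · 19.
Since (Z/191Z)^× is cyclic of order 190, the number of elements of order d is φ(d) when d | 190 and 0 otherwise.
2 | 190, and φ(2) = 2 − 1 = 1.

1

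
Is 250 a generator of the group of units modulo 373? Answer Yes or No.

No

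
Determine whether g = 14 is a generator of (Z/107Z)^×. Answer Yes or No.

No

φ(107) = 107 − 1 = 106 = 2 · 53.
It suffices to check that the order of 14 is not a proper divisor of 106: compute 14^(106/q) for q ∈ {2, 53}.
14^53 ≡ 1 (mod 107)  [q = 2: ≡ 1 ✗]
14^2 ≡ 89 (mod 107)  [q = 53: ≢ 1 ✓]
Since 14^53 ≡ 1, the order of 14 divides 53 < 106, so 14 is not a primitive root.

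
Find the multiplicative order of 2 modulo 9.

The order of 2 must divide φ(9) = φ(3^2) = 3·(3−1) = 6 = 2 · 3.
Divisors of 6: 1, 2, 3, 6.
Evaluate successive powers at the divisors of 6:
2^1 ≡ 2
2^2 ≡ 4
2^3 ≡ 8
2^6 ≡ 1
So ord_9(2) = 6.

6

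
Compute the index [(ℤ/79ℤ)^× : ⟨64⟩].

The order of 64 must divide φ(79) = 79 − 1 = 78 = 2 · 3 · 13.
Divisors of 78: 1, 2, 3, 6, 13, 26, 39, 78.
Test each divisor d:
64^1 ≡ 64 (mod 79)
64^2 ≡ 67 (mod 79)
64^3 ≡ 22 (mod 79)
64^6 ≡ 10 (mod 79)
64^13 ≡ 1 (mod 79) ✓
So ord_79(64) = 13, hence |⟨64⟩| = 13.
Index = |(Z/79Z)^×| / |⟨64⟩| = 78 / 13 = 6.

6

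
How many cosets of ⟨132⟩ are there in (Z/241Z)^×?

Since 132 ∈ (Z/241Z)^×, its order divides φ(241) = 241 − 1 = 240 = 2^4 · 3 · 5.
Divisors of 240: 1, 2, 3, 4, 5, 6, 8, 10, 12, 15, 16, 20, 24, 30, 40, 48, 60, 80, 120, 240.
Evaluate successive powers at the divisors of 240:
132^1 ≡ 132
132^2 ≡ 72
132^3 ≡ 105
132^4 ≡ 123
132^5 ≡ 89
132^6 ≡ 180
132^8 ≡ 187
132^10 ≡ 209
132^12 ≡ 106
132^15 ≡ 44
132^16 ≡ 24
132^20 ≡ 60
132^24 ≡ 150
132^30 ≡ 8
132^40 ≡ 226
132^48 ≡ 87
132^60 ≡ 64
132^80 ≡ 225
132^120 ≡ 240
132^240 ≡ 1
Thus |⟨132⟩| = ord(132) = 240.
Index = |(Z/241Z)^×| / |⟨132⟩| = 240 / 240 = 1.

1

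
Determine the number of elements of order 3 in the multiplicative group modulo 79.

φ(79) = 79 − 1 = 78 = 2 · 3 · 13.
In a cyclic group of order 78, there are φ(d) elements of order d for each divisor d of 78, and zero for non-divisors.
3 | 78, and φ(3) = 3 − 1 = 2.

2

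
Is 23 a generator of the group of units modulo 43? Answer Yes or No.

φ(43) = 43 − 1 = 42 = 2 · 3 · 7.
Test 23^(42/q) mod 43 for each prime factor q of 42:
23^21 ≡ 1 (mod 43)  [q = 2: ≡ 1 ✗]
23^14 ≡ 36 (mod 43)  [q = 3: ≢ 1 ✓]
23^6 ≡ 4 (mod 43)  [q = 7: ≢ 1 ✓]
The check at q = 2 fails, so 23 generates a proper subgroup.

No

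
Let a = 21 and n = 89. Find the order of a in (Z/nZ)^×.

44

By Lagrange's theorem, ord_89(21) divides φ(89) = 89 − 1 = 88 = 2^3 · 11.
Divisors of 88: 1, 2, 4, 8, 11, 22, 44, 88.
Check 21^d mod 89 for each divisor in increasing order:
21^1 ≡ 21 (mod 89)
21^2 ≡ 85 (mod 89)
21^4 ≡ 16 (mod 89)
21^8 ≡ 78 (mod 89)
21^11 ≡ 34 (mod 89)
21^22 ≡ 88 (mod 89)
21^44 ≡ 1 (mod 89) ✓
Therefore the multiplicative order of 21 modulo 89 is 44.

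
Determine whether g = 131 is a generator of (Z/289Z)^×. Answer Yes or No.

φ(289) = φ(17^2) = 17·(17−1) = 272 = 2^4 · 17.
131 is a primitive root mod 289 iff 131^(φ(289)/q) ≢ 1 for every prime q | φ(289), i.e. q ∈ {2, 17}.
131^136 ≡ 288 (mod 289)  [q = 2: ≢ 1 ✓]
131^16 ≡ 1 (mod 289)  [q = 17: ≡ 1 ✗]
131^16 ≡ 1 shows ord(131) | 16, strictly less than φ(289); not a primitive root.

No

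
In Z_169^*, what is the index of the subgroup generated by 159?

4

Since 159 ∈ (Z/169Z)^×, its order divides φ(169) = φ(13^2) = 13·(13−1) = 156 = 2^2 · 3 · 13.
Divisors of 156: 1, 2, 3, 4, 6, 12, 13, 26, 39, 52, 78, 156.
Check 159^d mod 169 for each divisor in increasing order:
159^1 ≡ 159 (mod 169)
159^2 ≡ 100 (mod 169)
159^3 ≡ 14 (mod 169)
159^4 ≡ 29 (mod 169)
159^6 ≡ 27 (mod 169)
159^12 ≡ 53 (mod 169)
159^13 ≡ 146 (mod 169)
159^26 ≡ 22 (mod 169)
159^39 ≡ 1 (mod 169) ✓
Thus |⟨159⟩| = ord(159) = 39.
The index is φ(169) / ord(159) = 156 / 39 = 4.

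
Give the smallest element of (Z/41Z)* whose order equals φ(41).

6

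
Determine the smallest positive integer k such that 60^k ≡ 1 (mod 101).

By Lagrange's theorem, ord_101(60) divides φ(101) = 101 − 1 = 100 = 2^2 · 5^2.
Divisors of 100: 1, 2, 4, 5, 10, 20, 25, 50, 100.
Compute 60^d (mod 101) for the divisors d until we hit 1:
60^1 ≡ 60 (mod 101)
60^2 ≡ 65 (mod 101)
60^4 ≡ 84 (mod 101)
60^5 ≡ 91 (mod 101)
60^10 ≡ 100 (mod 101)
60^20 ≡ 1 (mod 101) ✓
Therefore the multiplicative order of 60 modulo 101 is 20.

20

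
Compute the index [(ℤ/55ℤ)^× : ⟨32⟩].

10

ord(32) | φ(55) = φ(5·11) = (5−1)·(11−1) = 4·10 = 40 = 2^3 · 5.
Divisors of 40: 1, 2, 4, 5, 8, 10, 20, 40.
Evaluate successive powers at the divisors of 40:
32^1 ≡ 32 (mod 55)
32^2 ≡ 34 (mod 55)
32^4 ≡ 1 (mod 55) ✓
So ord_55(32) = 4, hence |⟨32⟩| = 4.
[(Z/55Z)^× : ⟨32⟩] = 40/4 = 10.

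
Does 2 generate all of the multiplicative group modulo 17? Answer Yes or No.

No

φ(17) = 17 − 1 = 16 = 2^4.
Test 2^(16/q) mod 17 for each prime factor q of 16:
2^8 ≡ 1 (mod 17)  [q = 2: ≡ 1 ✗]
2^8 ≡ 1 shows ord(2) | 8, strictly less than φ(17); not a primitive root.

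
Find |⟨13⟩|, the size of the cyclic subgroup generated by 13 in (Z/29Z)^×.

ord(13) | φ(29) = 29 − 1 = 28 = 2^2 · 7.
Divisors of 28: 1, 2, 4, 7, 14, 28.
Evaluate successive powers at the divisors of 28:
13^1 ≡ 13
13^2 ≡ 24
13^4 ≡ 25
13^7 ≡ 28
13^14 ≡ 1
Hence ord(13) = 14.

14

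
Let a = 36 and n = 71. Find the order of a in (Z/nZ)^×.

35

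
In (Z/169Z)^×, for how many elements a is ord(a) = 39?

24

φ(169) = φ(13^2) = 13·(13−1) = 156 = 2^2 · 3 · 13.
(Z/169Z)^× is cyclic (|G| = 156); a cyclic group of order m has exactly φ(d) elements of each order d | m, and none otherwise.
39 = 3 · 13 divides 156, and φ(39) = 24.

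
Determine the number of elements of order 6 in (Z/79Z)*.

2

φ(79) = 79 − 1 = 78 = 2 · 3 · 13.
Since (Z/79Z)^× is cyclic of order 78, the number of elements of order d is φ(d) when d | 78 and 0 otherwise.
6 = 2 · 3 divides 78, and φ(6) = 2.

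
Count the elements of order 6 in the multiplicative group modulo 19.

φ(19) = 19 − 1 = 18 = 2 · 3^2.
In a cyclic group of order 18, there are φ(d) elements of order d for each divisor d of 18, and zero for non-divisors.
6 = 2 · 3 divides 18, and φ(6) = 2.

2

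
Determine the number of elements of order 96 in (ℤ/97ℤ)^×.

32

φ(97) = 97 − 1 = 96 = 2^5 · 3.
Since (Z/97Z)^× is cyclic of order 96, the number of elements of order d is φ(d) when d | 96 and 0 otherwise.
96 = 2^5 · 3 divides 96, and φ(96) = 32.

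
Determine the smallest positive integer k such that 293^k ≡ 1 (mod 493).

28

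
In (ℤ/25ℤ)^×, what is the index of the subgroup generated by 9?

ord(9) | φ(25) = φ(5^2) = 5·(5−1) = 20 = 2^2 · 5.
Divisors of 20: 1, 2, 4, 5, 10, 20.
Compute 9^d (mod 25) for the divisors d until we hit 1:
9^1 ≡ 9
9^2 ≡ 6
9^4 ≡ 11
9^5 ≡ 24
9^10 ≡ 1
So ord_25(9) = 10, hence |⟨9⟩| = 10.
[(Z/25Z)^× : ⟨9⟩] = 20/10 = 2.

2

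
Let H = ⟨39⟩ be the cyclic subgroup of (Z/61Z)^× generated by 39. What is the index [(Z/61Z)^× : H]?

The order of 39 must divide φ(61) = 61 − 1 = 60 = 2^2 · 3 · 5.
Divisors of 60: 1, 2, 3, 4, 5, 6, 10, 12, 15, 20, 30, 60.
Compute 39^d (mod 61) for the divisors d until we hit 1:
39^1 ≡ 39 (mod 61)
39^2 ≡ 57 (mod 61)
39^3 ≡ 27 (mod 61)
39^4 ≡ 16 (mod 61)
39^5 ≡ 14 (mod 61)
39^6 ≡ 58 (mod 61)
39^10 ≡ 13 (mod 61)
39^12 ≡ 9 (mod 61)
39^15 ≡ 60 (mod 61)
39^20 ≡ 47 (mod 61)
39^30 ≡ 1 (mod 61) ✓
Thus |⟨39⟩| = ord(39) = 30.
The index is φ(61) / ord(39) = 60 / 30 = 2.

2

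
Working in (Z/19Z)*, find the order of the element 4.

9

The order of 4 must divide φ(19) = 19 − 1 = 18 = 2 · 3^2.
Divisors of 18: 1, 2, 3, 6, 9, 18.
Test each divisor d:
4^1 ≡ 4 (mod 19)
4^2 ≡ 16 (mod 19)
4^3 ≡ 7 (mod 19)
4^6 ≡ 11 (mod 19)
4^9 ≡ 1 (mod 19) ✓
The smallest such exponent is 9, so the order of 4 is 9.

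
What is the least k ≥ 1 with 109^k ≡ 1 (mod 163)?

162

Since 109 ∈ (Z/163Z)^×, its order divides φ(163) = 163 − 1 = 162 = 2 · 3^4.
Divisors of 162: 1, 2, 3, 6, 9, 18, 27, 54, 81, 162.
Compute 109^d (mod 163) for the divisors d until we hit 1:
109^1 ≡ 109 (mod 163)
109^2 ≡ 145 (mod 163)
109^3 ≡ 157 (mod 163)
109^6 ≡ 36 (mod 163)
109^9 ≡ 110 (mod 163)
109^18 ≡ 38 (mod 163)
109^27 ≡ 105 (mod 163)
109^54 ≡ 104 (mod 163)
109^81 ≡ 162 (mod 163)
109^162 ≡ 1 (mod 163) ✓
So ord_163(109) = 162.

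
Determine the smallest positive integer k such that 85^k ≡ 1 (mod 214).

53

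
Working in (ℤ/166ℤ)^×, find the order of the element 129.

The order of 129 must divide φ(166) = φ(2)·φ(83) = 1·82 = 82 = 2 · 41.
Divisors of 82: 1, 2, 41, 82.
Check 129^d mod 166 for each divisor in increasing order:
129^1 ≡ 129
129^2 ≡ 41
129^41 ≡ 165
129^82 ≡ 1
Hence ord(129) = 82.

82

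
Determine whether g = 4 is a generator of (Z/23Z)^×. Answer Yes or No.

φ(23) = 23 − 1 = 22 = 2 · 11.
An element g generates (Z/23Z)^× iff g^(22/q) ≢ 1 (mod 23) for each prime q ∈ {2, 11}.
4^11 ≡ 1 (mod 23)  [q = 2: ≡ 1 ✗]
4^2 ≡ 16 (mod 23)  [q = 11: ≢ 1 ✓]
The check at q = 2 fails, so 4 generates a proper subgroup.

No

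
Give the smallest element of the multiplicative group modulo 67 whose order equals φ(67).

2

φ(67) = 67 − 1 = 66 = 2 · 3 · 11.
Test candidates g = 2, 3, … against the prime factors q ∈ {2, 3, 11} of φ(67): g is a generator iff g^(66/q) ≢ 1 for every such q.
g = 2: 2^33 ≡ 66; 2^22 ≡ 37; 2^6 ≡ 64 — none is 1, so 2 is a primitive root.
The smallest primitive root modulo 67 is 2.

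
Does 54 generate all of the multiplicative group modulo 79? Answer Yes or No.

Yes

φ(79) = 79 − 1 = 78 = 2 · 3 · 13.
An element g generates (Z/79Z)^× iff g^(78/q) ≢ 1 (mod 79) for each prime q ∈ {2, 3, 13}.
54^39 ≡ 78 (mod 79)  [q = 2: ≢ 1 ✓]
54^26 ≡ 23 (mod 79)  [q = 3: ≢ 1 ✓]
54^6 ≡ 52 (mod 79)  [q = 13: ≢ 1 ✓]
Every test exponent gives a nontrivial residue, hence 54 generates the full group.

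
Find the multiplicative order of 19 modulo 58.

28

ord(19) | φ(58) = φ(2)·φ(29) = 1·28 = 28 = 2^2 · 7.
Divisors of 28: 1, 2, 4, 7, 14, 28.
Evaluate successive powers at the divisors of 28:
19^1 ≡ 19 (mod 58)
19^2 ≡ 13 (mod 58)
19^4 ≡ 53 (mod 58)
19^7 ≡ 41 (mod 58)
19^14 ≡ 57 (mod 58)
19^28 ≡ 1 (mod 58) ✓
Therefore the multiplicative order of 19 modulo 58 is 28.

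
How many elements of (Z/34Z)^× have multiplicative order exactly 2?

φ(34) = φ(2)·φ(17) = 1·16 = 16 = 2^4.
In a cyclic group of order 16, there are φ(d) elements of order d for each divisor d of 16, and zero for non-divisors.
2 | 16, and φ(2) = 2 − 1 = 1.

1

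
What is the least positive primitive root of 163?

2

φ(163) = 163 − 1 = 162 = 2 · 3^4.
g is a primitive root iff g^(162/q) ≢ 1 (mod 163) for each prime q ∈ {2, 3}.
g = 2: 2^81 ≡ 162; 2^54 ≡ 104 — none is 1, so 2 is a primitive root.
Hence the least primitive root of 163 is 2.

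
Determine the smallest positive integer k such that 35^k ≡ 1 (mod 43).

7

By Lagrange's theorem, ord_43(35) divides φ(43) = 43 − 1 = 42 = 2 · 3 · 7.
Divisors of 42: 1, 2, 3, 6, 7, 14, 21, 42.
Evaluate successive powers at the divisors of 42:
35^1 ≡ 35 (mod 43)
35^2 ≡ 21 (mod 43)
35^3 ≡ 4 (mod 43)
35^6 ≡ 16 (mod 43)
35^7 ≡ 1 (mod 43) ✓
So ord_43(35) = 7.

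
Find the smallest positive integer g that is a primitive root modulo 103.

φ(103) = 103 − 1 = 102 = 2 · 3 · 17.
g is a primitive root iff g^(102/q) ≢ 1 (mod 103) for each prime q ∈ {2, 3, 17}.
g = 2: 2^51 ≡ 1 — hits 1, so not a primitive root.
g = 3: 3^51 ≡ 102; 3^34 ≡ 1 — hits 1, so not a primitive root.
g = 4: 4^51 ≡ 1 — hits 1, so not a primitive root.
g = 5: 5^51 ≡ 102; 5^34 ≡ 56; 5^6 ≡ 72 — none is 1, so 5 is a primitive root.
The smallest primitive root modulo 103 is 5.

5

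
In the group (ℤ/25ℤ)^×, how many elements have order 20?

φ(25) = φ(5^2) = 5·(5−1) = 20 = 2^2 · 5.
Since (Z/25Z)^× is cyclic of order 20, the number of elements of order d is φ(d) when d | 20 and 0 otherwise.
20 = 2^2 · 5 divides 20, and φ(20) = 8.

8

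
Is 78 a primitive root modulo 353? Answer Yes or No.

No

φ(353) = 353 − 1 = 352 = 2^5 · 11.
It suffices to check that the order of 78 is not a proper divisor of 352: compute 78^(352/q) for q ∈ {2, 11}.
78^176 ≡ 1 (mod 353)  [q = 2: ≡ 1 ✗]
78^32 ≡ 22 (mod 353)  [q = 11: ≢ 1 ✓]
78^176 ≡ 1 shows ord(78) | 176, strictly less than φ(353); not a primitive root.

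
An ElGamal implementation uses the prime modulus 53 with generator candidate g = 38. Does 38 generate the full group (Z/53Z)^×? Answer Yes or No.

φ(53) = 53 − 1 = 52 = 2^2 · 13.
It suffices to check that the order of 38 is not a proper divisor of 52: compute 38^(52/q) for q ∈ {2, 13}.
38^26 ≡ 1 (mod 53)  [q = 2: ≡ 1 ✗]
38^4 ≡ 10 (mod 53)  [q = 13: ≢ 1 ✓]
The check at q = 2 fails, so 38 generates a proper subgroup.

No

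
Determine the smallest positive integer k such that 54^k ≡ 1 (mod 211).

Since 54 ∈ (Z/211Z)^×, its order divides φ(211) = 211 − 1 = 210 = 2 · 3 · 5 · 7.
Divisors of 210: 1, 2, 3, 5, 6, 7, 10, 14, 15, 21, 30, 35, 42, 70, 105, 210.
Evaluate successive powers at the divisors of 210:
54^1 ≡ 54 (mod 211)
54^2 ≡ 173 (mod 211)
54^3 ≡ 58 (mod 211)
54^5 ≡ 117 (mod 211)
54^6 ≡ 199 (mod 211)
54^7 ≡ 196 (mod 211)
54^10 ≡ 185 (mod 211)
54^14 ≡ 14 (mod 211)
54^15 ≡ 123 (mod 211)
54^21 ≡ 1 (mod 211) ✓
The smallest such exponent is 21, so the order of 54 is 21.

21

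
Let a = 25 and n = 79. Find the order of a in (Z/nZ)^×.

The order of 25 must divide φ(79) = 79 − 1 = 78 = 2 · 3 · 13.
Divisors of 78: 1, 2, 3, 6, 13, 26, 39, 78.
Check 25^d mod 79 for each divisor in increasing order:
25^1 ≡ 25 (mod 79)
25^2 ≡ 72 (mod 79)
25^3 ≡ 62 (mod 79)
25^6 ≡ 52 (mod 79)
25^13 ≡ 55 (mod 79)
25^26 ≡ 23 (mod 79)
25^39 ≡ 1 (mod 79) ✓
Therefore the multiplicative order of 25 modulo 79 is 39.

39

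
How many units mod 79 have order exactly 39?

24

φ(79) = 79 − 1 = 78 = 2 · 3 · 13.
Since (Z/79Z)^× is cyclic of order 78, the number of elements of order d is φ(d) when d | 78 and 0 otherwise.
39 = 3 · 13 divides 78, and φ(39) = 24.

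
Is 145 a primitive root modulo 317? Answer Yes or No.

φ(317) = 317 − 1 = 316 = 2^2 · 79.
145 is a primitive root mod 317 iff 145^(φ(317)/q) ≢ 1 for every prime q | φ(317), i.e. q ∈ {2, 79}.
145^158 ≡ 1 (mod 317)  [q = 2: ≡ 1 ✗]
145^4 ≡ 148 (mod 317)  [q = 79: ≢ 1 ✓]
The check at q = 2 fails, so 145 generates a proper subgroup.

No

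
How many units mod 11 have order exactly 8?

0

φ(11) = 11 − 1 = 10 = 2 · 5.
In a cyclic group of order 10, there are φ(d) elements of order d for each divisor d of 10, and zero for non-divisors.
Here 10 is not a multiple of 8, so there are no elements of order 8.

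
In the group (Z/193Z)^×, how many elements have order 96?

32

φ(193) = 193 − 1 = 192 = 2^6 · 3.
In a cyclic group of order 192, there are φ(d) elements of order d for each divisor d of 192, and zero for non-divisors.
96 = 2^5 · 3 divides 192, and φ(96) = 32.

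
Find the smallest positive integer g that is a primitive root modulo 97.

5

φ(97) = 97 − 1 = 96 = 2^5 · 3.
Test candidates g = 2, 3, … against the prime factors q ∈ {2, 3} of φ(97): g is a generator iff g^(96/q) ≢ 1 for every such q.
g = 2: 2^48 ≡ 1 — hits 1, so not a primitive root.
g = 3: 3^48 ≡ 1 — hits 1, so not a primitive root.
g = 4: 4^48 ≡ 1 — hits 1, so not a primitive root.
g = 5: 5^48 ≡ 96; 5^32 ≡ 35 — none is 1, so 5 is a primitive root.
The smallest primitive root modulo 97 is 5.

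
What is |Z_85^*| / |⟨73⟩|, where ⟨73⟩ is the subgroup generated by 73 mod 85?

4

Since 73 ∈ (Z/85Z)^×, its order divides φ(85) = φ(5·17) = (5−1)·(17−1) = 4·16 = 64 = 2^6.
Divisors of 64: 1, 2, 4, 8, 16, 32, 64.
Evaluate successive powers at the divisors of 64:
73^1 ≡ 73 (mod 85)
73^2 ≡ 59 (mod 85)
73^4 ≡ 81 (mod 85)
73^8 ≡ 16 (mod 85)
73^16 ≡ 1 (mod 85) ✓
So ord_85(73) = 16, hence |⟨73⟩| = 16.
[(Z/85Z)^× : ⟨73⟩] = 64/16 = 4.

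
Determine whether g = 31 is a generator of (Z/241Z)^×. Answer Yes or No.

Yes

φ(241) = 241 − 1 = 240 = 2^4 · 3 · 5.
It suffices to check that the order of 31 is not a proper divisor of 240: compute 31^(240/q) for q ∈ {2, 3, 5}.
31^120 ≡ 240 (mod 241)  [q = 2: ≢ 1 ✓]
31^80 ≡ 15 (mod 241)  [q = 3: ≢ 1 ✓]
31^48 ≡ 91 (mod 241)  [q = 5: ≢ 1 ✓]
Every test exponent gives a nontrivial residue, hence 31 generates the full group.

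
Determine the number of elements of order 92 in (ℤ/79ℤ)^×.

0

φ(79) = 79 − 1 = 78 = 2 · 3 · 13.
Since (Z/79Z)^× is cyclic of order 78, the number of elements of order d is φ(d) when d | 78 and 0 otherwise.
Since 92 ∤ 78, the count is 0.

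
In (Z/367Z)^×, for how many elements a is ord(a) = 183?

120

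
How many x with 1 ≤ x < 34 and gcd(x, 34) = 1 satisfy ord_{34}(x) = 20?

φ(34) = φ(2)·φ(17) = 1·16 = 16 = 2^4.
(Z/34Z)^× is cyclic (|G| = 16); a cyclic group of order m has exactly φ(d) elements of each order d | m, and none otherwise.
Since 20 ∤ 16, the count is 0.

0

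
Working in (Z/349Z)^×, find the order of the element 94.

The order of 94 must divide φ(349) = 349 − 1 = 348 = 2^2 · 3 · 29.
Divisors of 348: 1, 2, 3, 4, 6, 12, 29, 58, 87, 116, 174, 348.
Compute 94^d (mod 349) for the divisors d until we hit 1:
94^1 ≡ 94
94^2 ≡ 111
94^3 ≡ 313
94^4 ≡ 106
94^6 ≡ 249
94^12 ≡ 228
94^29 ≡ 226
94^58 ≡ 122
94^87 ≡ 1
The smallest such exponent is 87, so the order of 94 is 87.

87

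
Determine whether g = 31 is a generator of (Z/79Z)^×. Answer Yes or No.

No

φ(79) = 79 − 1 = 78 = 2 · 3 · 13.
An element g generates (Z/79Z)^× iff g^(78/q) ≢ 1 (mod 79) for each prime q ∈ {2, 3, 13}.
31^39 ≡ 1 (mod 79)  [q = 2: ≡ 1 ✗]
31^26 ≡ 55 (mod 79)  [q = 3: ≢ 1 ✓]
31^6 ≡ 64 (mod 79)  [q = 13: ≢ 1 ✓]
The check at q = 2 fails, so 31 generates a proper subgroup.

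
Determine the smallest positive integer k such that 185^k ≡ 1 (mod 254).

By Lagrange's theorem, ord_254(185) divides φ(254) = φ(2)·φ(127) = 1·126 = 126 = 2 · 3^2 · 7.
Divisors of 126: 1, 2, 3, 6, 7, 9, 14, 18, 21, 42, 63, 126.
Check 185^d mod 254 for each divisor in increasing order:
185^1 ≡ 185 (mod 254)
185^2 ≡ 189 (mod 254)
185^3 ≡ 167 (mod 254)
185^6 ≡ 203 (mod 254)
185^7 ≡ 217 (mod 254)
185^9 ≡ 119 (mod 254)
185^14 ≡ 99 (mod 254)
185^18 ≡ 191 (mod 254)
185^21 ≡ 147 (mod 254)
185^42 ≡ 19 (mod 254)
185^63 ≡ 253 (mod 254)
185^126 ≡ 1 (mod 254) ✓
Therefore the multiplicative order of 185 modulo 254 is 126.

126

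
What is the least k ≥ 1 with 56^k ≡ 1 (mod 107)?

53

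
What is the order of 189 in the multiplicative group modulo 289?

136

By Lagrange's theorem, ord_289(189) divides φ(289) = φ(17^2) = 17·(17−1) = 272 = 2^4 · 17.
Divisors of 272: 1, 2, 4, 8, 16, 17, 34, 68, 136, 272.
Test each divisor d:
189^1 ≡ 189 (mod 289)
189^2 ≡ 174 (mod 289)
189^4 ≡ 220 (mod 289)
189^8 ≡ 137 (mod 289)
189^16 ≡ 273 (mod 289)
189^17 ≡ 155 (mod 289)
189^34 ≡ 38 (mod 289)
189^68 ≡ 288 (mod 289)
189^136 ≡ 1 (mod 289) ✓
The smallest such exponent is 136, so the order of 189 is 136.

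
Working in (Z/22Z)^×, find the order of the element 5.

5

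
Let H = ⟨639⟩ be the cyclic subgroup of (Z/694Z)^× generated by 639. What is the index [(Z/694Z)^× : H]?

ord(639) | φ(694) = φ(2)·φ(347) = 1·346 = 346 = 2 · 173.
Divisors of 346: 1, 2, 173, 346.
Check 639^d mod 694 for each divisor in increasing order:
639^1 ≡ 639 (mod 694)
639^2 ≡ 249 (mod 694)
639^173 ≡ 1 (mod 694) ✓
Thus |⟨639⟩| = ord(639) = 173.
The index is φ(694) / ord(639) = 346 / 173 = 2.

2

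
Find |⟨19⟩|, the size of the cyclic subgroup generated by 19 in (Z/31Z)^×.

Since 19 ∈ (Z/31Z)^×, its order divides φ(31) = 31 − 1 = 30 = 2 · 3 · 5.
Divisors of 30: 1, 2, 3, 5, 6, 10, 15, 30.
Test each divisor d:
19^1 ≡ 19 (mod 31)
19^2 ≡ 20 (mod 31)
19^3 ≡ 8 (mod 31)
19^5 ≡ 5 (mod 31)
19^6 ≡ 2 (mod 31)
19^10 ≡ 25 (mod 31)
19^15 ≡ 1 (mod 31) ✓
Hence ord(19) = 15.

15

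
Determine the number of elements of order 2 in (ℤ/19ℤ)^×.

1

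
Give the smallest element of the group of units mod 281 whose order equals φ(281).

φ(281) = 281 − 1 = 280 = 2^3 · 5 · 7.
Test candidates g = 2, 3, … against the prime factors q ∈ {2, 5, 7} of φ(281): g is a generator iff g^(280/q) ≢ 1 for every such q.
g = 2: 2^140 ≡ 1 — hits 1, so not a primitive root.
g = 3: 3^140 ≡ 280; 3^56 ≡ 86; 3^40 ≡ 249 — none is 1, so 3 is a primitive root.
Hence the least primitive root of 281 is 3.

3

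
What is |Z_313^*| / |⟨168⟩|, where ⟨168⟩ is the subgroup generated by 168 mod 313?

13

The order of 168 must divide φ(313) = 313 − 1 = 312 = 2^3 · 3 · 13.
Divisors of 312: 1, 2, 3, 4, 6, 8, 12, 13, 24, 26, 39, 52, 78, 104, 156, 312.
Test each divisor d:
168^1 ≡ 168
168^2 ≡ 54
168^3 ≡ 308
168^4 ≡ 99
168^6 ≡ 25
168^8 ≡ 98
168^12 ≡ 312
168^13 ≡ 145
168^24 ≡ 1
Thus |⟨168⟩| = ord(168) = 24.
[(Z/313Z)^× : ⟨168⟩] = 312/24 = 13.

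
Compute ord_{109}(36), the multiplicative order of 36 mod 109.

54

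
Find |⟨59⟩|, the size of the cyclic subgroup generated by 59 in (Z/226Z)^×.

The order of 59 must divide φ(226) = φ(2)·φ(113) = 1·112 = 112 = 2^4 · 7.
Divisors of 112: 1, 2, 4, 7, 8, 14, 16, 28, 56, 112.
Test each divisor d:
59^1 ≡ 59
59^2 ≡ 91
59^4 ≡ 145
59^7 ≡ 161
59^8 ≡ 7
59^14 ≡ 157
59^16 ≡ 49
59^28 ≡ 15
59^56 ≡ 225
59^112 ≡ 1
Therefore the multiplicative order of 59 modulo 226 is 112.

112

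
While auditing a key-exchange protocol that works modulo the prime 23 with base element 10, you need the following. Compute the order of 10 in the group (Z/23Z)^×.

ord(10) | φ(23) = 23 − 1 = 22 = 2 · 11.
Divisors of 22: 1, 2, 11, 22.
Check 10^d mod 23 for each divisor in increasing order:
10^1 ≡ 10
10^2 ≡ 8
10^11 ≡ 22
10^22 ≡ 1
Therefore the multiplicative order of 10 modulo 23 is 22.

22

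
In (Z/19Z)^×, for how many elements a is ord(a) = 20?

0

φ(19) = 19 − 1 = 18 = 2 · 3^2.
(Z/19Z)^× is cyclic (|G| = 18); a cyclic group of order m has exactly φ(d) elements of each order d | m, and none otherwise.
20 does not divide 18, so no element of (Z/19Z)^× has order 20.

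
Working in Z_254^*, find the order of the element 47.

Since 47 ∈ (Z/254Z)^×, its order divides φ(254) = φ(2)·φ(127) = 1·126 = 126 = 2 · 3^2 · 7.
Divisors of 126: 1, 2, 3, 6, 7, 9, 14, 18, 21, 42, 63, 126.
Compute 47^d (mod 254) for the divisors d until we hit 1:
47^1 ≡ 47 (mod 254)
47^2 ≡ 177 (mod 254)
47^3 ≡ 191 (mod 254)
47^6 ≡ 159 (mod 254)
47^7 ≡ 107 (mod 254)
47^9 ≡ 143 (mod 254)
47^14 ≡ 19 (mod 254)
47^18 ≡ 129 (mod 254)
47^21 ≡ 1 (mod 254) ✓
So ord_254(47) = 21.

21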